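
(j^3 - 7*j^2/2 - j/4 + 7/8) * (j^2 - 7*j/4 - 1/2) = j^5 - 21*j^4/4 + 43*j^3/8 + 49*j^2/16 - 45*j/32 - 7/16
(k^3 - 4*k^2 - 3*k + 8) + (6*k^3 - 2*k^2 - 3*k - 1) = 7*k^3 - 6*k^2 - 6*k + 7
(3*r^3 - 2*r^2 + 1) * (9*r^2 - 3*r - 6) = 27*r^5 - 27*r^4 - 12*r^3 + 21*r^2 - 3*r - 6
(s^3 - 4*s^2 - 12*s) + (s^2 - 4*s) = s^3 - 3*s^2 - 16*s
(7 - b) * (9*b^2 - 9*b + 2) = -9*b^3 + 72*b^2 - 65*b + 14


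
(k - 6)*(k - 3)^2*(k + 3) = k^4 - 9*k^3 + 9*k^2 + 81*k - 162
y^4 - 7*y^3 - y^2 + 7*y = y*(y - 7)*(y - 1)*(y + 1)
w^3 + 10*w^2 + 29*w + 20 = (w + 1)*(w + 4)*(w + 5)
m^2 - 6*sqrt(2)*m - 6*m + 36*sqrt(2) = (m - 6)*(m - 6*sqrt(2))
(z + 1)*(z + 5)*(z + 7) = z^3 + 13*z^2 + 47*z + 35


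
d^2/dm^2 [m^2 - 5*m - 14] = 2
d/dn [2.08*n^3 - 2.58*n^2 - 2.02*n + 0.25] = 6.24*n^2 - 5.16*n - 2.02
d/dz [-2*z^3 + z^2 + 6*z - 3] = -6*z^2 + 2*z + 6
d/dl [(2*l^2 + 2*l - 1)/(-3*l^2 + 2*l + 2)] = 2*(5*l^2 + l + 3)/(9*l^4 - 12*l^3 - 8*l^2 + 8*l + 4)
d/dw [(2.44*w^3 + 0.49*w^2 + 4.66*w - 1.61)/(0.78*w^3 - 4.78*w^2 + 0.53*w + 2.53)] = (8.88178419700125e-16*w^5 - 12.0454*w^4 - 4.6832*w^3 + 44.8215*w^2 - 12.9122*w + 12.6431)/(0.6084*w^6 - 7.4568*w^5 + 23.6752*w^4 - 1.12*w^3 - 23.9059*w^2 + 2.6818*w + 6.4009)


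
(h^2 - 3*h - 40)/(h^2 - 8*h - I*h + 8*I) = (h + 5)/(h - I)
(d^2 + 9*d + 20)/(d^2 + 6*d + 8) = (d + 5)/(d + 2)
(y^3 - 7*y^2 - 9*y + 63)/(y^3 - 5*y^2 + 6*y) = (y^2 - 4*y - 21)/(y*(y - 2))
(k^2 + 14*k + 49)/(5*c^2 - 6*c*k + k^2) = (k^2 + 14*k + 49)/(5*c^2 - 6*c*k + k^2)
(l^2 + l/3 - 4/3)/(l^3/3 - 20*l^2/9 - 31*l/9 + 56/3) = 3*(3*l^2 + l - 4)/(3*l^3 - 20*l^2 - 31*l + 168)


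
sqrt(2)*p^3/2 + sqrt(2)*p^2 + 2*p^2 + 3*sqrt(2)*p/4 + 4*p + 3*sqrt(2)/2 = (p + sqrt(2)/2)*(p + 3*sqrt(2)/2)*(sqrt(2)*p/2 + sqrt(2))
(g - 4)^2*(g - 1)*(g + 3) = g^4 - 6*g^3 - 3*g^2 + 56*g - 48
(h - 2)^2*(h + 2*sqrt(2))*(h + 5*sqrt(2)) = h^4 - 4*h^3 + 7*sqrt(2)*h^3 - 28*sqrt(2)*h^2 + 24*h^2 - 80*h + 28*sqrt(2)*h + 80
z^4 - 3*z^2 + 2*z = z*(z - 1)^2*(z + 2)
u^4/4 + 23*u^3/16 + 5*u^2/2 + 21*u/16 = u*(u/4 + 1/4)*(u + 7/4)*(u + 3)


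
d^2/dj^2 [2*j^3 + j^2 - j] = 12*j + 2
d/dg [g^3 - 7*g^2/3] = g*(9*g - 14)/3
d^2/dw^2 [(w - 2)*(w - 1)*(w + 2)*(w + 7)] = 12*w^2 + 36*w - 22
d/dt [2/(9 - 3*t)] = 2/(3*(t - 3)^2)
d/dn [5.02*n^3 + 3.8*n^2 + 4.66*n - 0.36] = 15.06*n^2 + 7.6*n + 4.66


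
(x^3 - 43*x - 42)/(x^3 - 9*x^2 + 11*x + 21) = (x + 6)/(x - 3)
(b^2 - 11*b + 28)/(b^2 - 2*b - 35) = (b - 4)/(b + 5)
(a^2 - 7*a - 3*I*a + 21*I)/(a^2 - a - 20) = (-a^2 + 7*a + 3*I*a - 21*I)/(-a^2 + a + 20)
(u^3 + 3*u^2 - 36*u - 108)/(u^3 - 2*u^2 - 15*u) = (u^2 - 36)/(u*(u - 5))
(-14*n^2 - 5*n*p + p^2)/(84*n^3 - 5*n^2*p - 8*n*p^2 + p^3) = (2*n + p)/(-12*n^2 - n*p + p^2)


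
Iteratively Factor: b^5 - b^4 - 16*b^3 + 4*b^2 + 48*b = (b)*(b^4 - b^3 - 16*b^2 + 4*b + 48) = b*(b + 2)*(b^3 - 3*b^2 - 10*b + 24) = b*(b - 4)*(b + 2)*(b^2 + b - 6) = b*(b - 4)*(b - 2)*(b + 2)*(b + 3)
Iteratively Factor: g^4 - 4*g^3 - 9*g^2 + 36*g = (g - 3)*(g^3 - g^2 - 12*g) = g*(g - 3)*(g^2 - g - 12) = g*(g - 4)*(g - 3)*(g + 3)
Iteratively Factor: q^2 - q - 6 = (q + 2)*(q - 3)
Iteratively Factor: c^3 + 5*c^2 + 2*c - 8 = (c + 2)*(c^2 + 3*c - 4) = (c + 2)*(c + 4)*(c - 1)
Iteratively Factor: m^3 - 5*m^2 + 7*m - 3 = (m - 3)*(m^2 - 2*m + 1) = (m - 3)*(m - 1)*(m - 1)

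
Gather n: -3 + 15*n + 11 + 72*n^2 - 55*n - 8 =72*n^2 - 40*n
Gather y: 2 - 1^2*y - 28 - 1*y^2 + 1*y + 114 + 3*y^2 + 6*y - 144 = 2*y^2 + 6*y - 56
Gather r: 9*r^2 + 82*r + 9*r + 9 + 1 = 9*r^2 + 91*r + 10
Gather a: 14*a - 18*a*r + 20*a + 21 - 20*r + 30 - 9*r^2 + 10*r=a*(34 - 18*r) - 9*r^2 - 10*r + 51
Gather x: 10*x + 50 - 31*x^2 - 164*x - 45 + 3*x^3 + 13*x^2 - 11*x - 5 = 3*x^3 - 18*x^2 - 165*x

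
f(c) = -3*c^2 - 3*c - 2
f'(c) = -6*c - 3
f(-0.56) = -1.26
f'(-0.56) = 0.36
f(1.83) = -17.54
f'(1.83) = -13.98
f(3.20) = -42.32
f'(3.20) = -22.20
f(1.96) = -19.40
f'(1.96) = -14.76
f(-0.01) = -1.97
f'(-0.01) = -2.94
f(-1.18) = -2.64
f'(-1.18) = 4.08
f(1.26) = -10.54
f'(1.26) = -10.56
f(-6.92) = -124.90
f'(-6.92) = 38.52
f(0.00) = -2.00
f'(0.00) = -3.00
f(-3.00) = -20.00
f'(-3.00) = 15.00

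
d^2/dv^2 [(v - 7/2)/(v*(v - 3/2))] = 2*(8*v^3 - 84*v^2 + 126*v - 63)/(v^3*(8*v^3 - 36*v^2 + 54*v - 27))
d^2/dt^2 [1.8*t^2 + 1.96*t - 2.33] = 3.60000000000000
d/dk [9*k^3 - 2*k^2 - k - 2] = 27*k^2 - 4*k - 1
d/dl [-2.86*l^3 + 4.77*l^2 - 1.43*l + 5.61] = -8.58*l^2 + 9.54*l - 1.43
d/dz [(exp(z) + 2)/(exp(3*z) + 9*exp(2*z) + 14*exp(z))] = (-2*exp(z) - 7)*exp(-z)/(exp(2*z) + 14*exp(z) + 49)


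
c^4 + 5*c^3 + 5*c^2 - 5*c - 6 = (c - 1)*(c + 1)*(c + 2)*(c + 3)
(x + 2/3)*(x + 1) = x^2 + 5*x/3 + 2/3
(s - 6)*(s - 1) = s^2 - 7*s + 6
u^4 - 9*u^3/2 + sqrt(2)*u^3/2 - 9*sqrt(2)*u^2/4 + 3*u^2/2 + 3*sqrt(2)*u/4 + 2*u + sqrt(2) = (u - 4)*(u - 1)*(u + 1/2)*(u + sqrt(2)/2)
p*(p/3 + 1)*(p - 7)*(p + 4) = p^4/3 - 37*p^2/3 - 28*p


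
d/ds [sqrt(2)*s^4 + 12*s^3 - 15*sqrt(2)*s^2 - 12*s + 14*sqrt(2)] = 4*sqrt(2)*s^3 + 36*s^2 - 30*sqrt(2)*s - 12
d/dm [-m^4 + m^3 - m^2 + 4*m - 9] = -4*m^3 + 3*m^2 - 2*m + 4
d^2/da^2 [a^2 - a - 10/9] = 2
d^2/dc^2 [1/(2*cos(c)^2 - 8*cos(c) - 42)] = (4*sin(c)^4 - 102*sin(c)^2 - 69*cos(c) - 3*cos(3*c) + 24)/(2*(sin(c)^2 + 4*cos(c) + 20)^3)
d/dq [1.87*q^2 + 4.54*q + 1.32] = 3.74*q + 4.54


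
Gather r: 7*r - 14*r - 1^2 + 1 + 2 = 2 - 7*r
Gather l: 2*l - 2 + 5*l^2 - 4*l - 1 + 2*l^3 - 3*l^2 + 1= 2*l^3 + 2*l^2 - 2*l - 2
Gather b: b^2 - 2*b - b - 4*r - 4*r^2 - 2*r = b^2 - 3*b - 4*r^2 - 6*r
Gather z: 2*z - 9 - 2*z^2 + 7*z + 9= -2*z^2 + 9*z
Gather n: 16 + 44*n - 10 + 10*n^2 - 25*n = 10*n^2 + 19*n + 6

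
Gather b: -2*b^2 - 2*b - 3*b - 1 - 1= -2*b^2 - 5*b - 2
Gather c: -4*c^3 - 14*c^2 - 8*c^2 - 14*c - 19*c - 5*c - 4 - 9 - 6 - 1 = -4*c^3 - 22*c^2 - 38*c - 20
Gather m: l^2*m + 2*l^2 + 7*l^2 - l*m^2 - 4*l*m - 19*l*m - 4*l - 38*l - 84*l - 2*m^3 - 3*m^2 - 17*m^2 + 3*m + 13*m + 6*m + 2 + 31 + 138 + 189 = 9*l^2 - 126*l - 2*m^3 + m^2*(-l - 20) + m*(l^2 - 23*l + 22) + 360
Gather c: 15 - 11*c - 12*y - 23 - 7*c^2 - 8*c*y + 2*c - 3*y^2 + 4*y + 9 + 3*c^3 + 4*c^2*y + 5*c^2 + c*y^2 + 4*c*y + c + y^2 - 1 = 3*c^3 + c^2*(4*y - 2) + c*(y^2 - 4*y - 8) - 2*y^2 - 8*y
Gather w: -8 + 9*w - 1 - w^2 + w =-w^2 + 10*w - 9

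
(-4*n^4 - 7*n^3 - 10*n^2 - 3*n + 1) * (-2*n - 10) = 8*n^5 + 54*n^4 + 90*n^3 + 106*n^2 + 28*n - 10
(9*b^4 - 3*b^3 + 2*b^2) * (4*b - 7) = 36*b^5 - 75*b^4 + 29*b^3 - 14*b^2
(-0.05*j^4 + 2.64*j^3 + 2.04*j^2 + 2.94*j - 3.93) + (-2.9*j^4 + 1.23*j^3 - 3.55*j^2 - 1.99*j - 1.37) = -2.95*j^4 + 3.87*j^3 - 1.51*j^2 + 0.95*j - 5.3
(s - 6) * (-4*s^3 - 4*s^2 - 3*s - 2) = -4*s^4 + 20*s^3 + 21*s^2 + 16*s + 12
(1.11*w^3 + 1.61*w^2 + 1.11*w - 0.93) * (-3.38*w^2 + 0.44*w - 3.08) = -3.7518*w^5 - 4.9534*w^4 - 6.4622*w^3 - 1.327*w^2 - 3.828*w + 2.8644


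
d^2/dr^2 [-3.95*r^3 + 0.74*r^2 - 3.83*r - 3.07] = 1.48 - 23.7*r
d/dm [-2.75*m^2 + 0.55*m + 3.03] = 0.55 - 5.5*m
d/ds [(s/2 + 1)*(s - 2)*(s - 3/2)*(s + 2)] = 2*s^3 + 3*s^2/4 - 7*s - 1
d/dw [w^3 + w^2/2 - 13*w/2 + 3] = 3*w^2 + w - 13/2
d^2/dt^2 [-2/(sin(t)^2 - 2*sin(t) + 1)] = 4*(2*sin(t) + 3)/(sin(t) - 1)^3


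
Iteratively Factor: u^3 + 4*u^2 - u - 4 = (u - 1)*(u^2 + 5*u + 4) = (u - 1)*(u + 4)*(u + 1)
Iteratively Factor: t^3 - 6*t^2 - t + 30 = (t + 2)*(t^2 - 8*t + 15) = (t - 5)*(t + 2)*(t - 3)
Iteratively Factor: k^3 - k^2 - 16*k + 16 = (k - 1)*(k^2 - 16) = (k - 4)*(k - 1)*(k + 4)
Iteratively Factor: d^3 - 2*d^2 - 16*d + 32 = (d - 4)*(d^2 + 2*d - 8) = (d - 4)*(d + 4)*(d - 2)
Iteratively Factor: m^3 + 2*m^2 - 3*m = (m - 1)*(m^2 + 3*m) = (m - 1)*(m + 3)*(m)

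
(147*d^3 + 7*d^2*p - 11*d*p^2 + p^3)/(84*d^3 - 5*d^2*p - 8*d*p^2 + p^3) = (-7*d + p)/(-4*d + p)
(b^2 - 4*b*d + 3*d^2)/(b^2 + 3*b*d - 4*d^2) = (b - 3*d)/(b + 4*d)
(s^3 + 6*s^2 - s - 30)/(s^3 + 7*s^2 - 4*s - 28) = (s^2 + 8*s + 15)/(s^2 + 9*s + 14)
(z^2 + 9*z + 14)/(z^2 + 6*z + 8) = (z + 7)/(z + 4)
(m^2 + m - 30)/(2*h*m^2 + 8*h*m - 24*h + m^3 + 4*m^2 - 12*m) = (m - 5)/(2*h*m - 4*h + m^2 - 2*m)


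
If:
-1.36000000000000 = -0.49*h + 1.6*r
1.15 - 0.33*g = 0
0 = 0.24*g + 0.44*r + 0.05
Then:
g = 3.48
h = -3.80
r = -2.01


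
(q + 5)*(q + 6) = q^2 + 11*q + 30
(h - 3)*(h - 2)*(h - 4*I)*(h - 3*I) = h^4 - 5*h^3 - 7*I*h^3 - 6*h^2 + 35*I*h^2 + 60*h - 42*I*h - 72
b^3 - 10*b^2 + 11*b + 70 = (b - 7)*(b - 5)*(b + 2)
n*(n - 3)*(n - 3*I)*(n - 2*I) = n^4 - 3*n^3 - 5*I*n^3 - 6*n^2 + 15*I*n^2 + 18*n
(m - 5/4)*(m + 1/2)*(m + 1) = m^3 + m^2/4 - 11*m/8 - 5/8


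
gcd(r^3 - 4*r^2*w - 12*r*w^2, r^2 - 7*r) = r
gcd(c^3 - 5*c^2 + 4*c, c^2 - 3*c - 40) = 1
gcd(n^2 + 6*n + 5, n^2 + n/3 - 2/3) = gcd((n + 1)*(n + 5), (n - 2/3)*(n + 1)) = n + 1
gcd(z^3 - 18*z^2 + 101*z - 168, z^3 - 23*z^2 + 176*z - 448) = z^2 - 15*z + 56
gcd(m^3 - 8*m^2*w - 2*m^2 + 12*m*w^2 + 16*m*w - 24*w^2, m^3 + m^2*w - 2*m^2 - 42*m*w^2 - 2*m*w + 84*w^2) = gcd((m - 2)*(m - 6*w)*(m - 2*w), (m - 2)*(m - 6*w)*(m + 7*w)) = -m^2 + 6*m*w + 2*m - 12*w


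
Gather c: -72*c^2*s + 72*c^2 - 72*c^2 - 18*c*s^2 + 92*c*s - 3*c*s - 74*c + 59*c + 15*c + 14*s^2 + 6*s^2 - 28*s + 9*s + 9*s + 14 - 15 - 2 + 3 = -72*c^2*s + c*(-18*s^2 + 89*s) + 20*s^2 - 10*s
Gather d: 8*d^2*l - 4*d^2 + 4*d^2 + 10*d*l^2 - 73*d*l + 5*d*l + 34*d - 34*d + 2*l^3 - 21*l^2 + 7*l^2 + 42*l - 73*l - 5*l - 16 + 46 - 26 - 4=8*d^2*l + d*(10*l^2 - 68*l) + 2*l^3 - 14*l^2 - 36*l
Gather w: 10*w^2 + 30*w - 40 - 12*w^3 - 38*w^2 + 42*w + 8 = -12*w^3 - 28*w^2 + 72*w - 32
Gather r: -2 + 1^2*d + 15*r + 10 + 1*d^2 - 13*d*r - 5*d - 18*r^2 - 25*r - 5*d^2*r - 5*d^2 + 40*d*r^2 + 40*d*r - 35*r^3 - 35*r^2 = -4*d^2 - 4*d - 35*r^3 + r^2*(40*d - 53) + r*(-5*d^2 + 27*d - 10) + 8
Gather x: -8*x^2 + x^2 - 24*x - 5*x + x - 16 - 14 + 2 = -7*x^2 - 28*x - 28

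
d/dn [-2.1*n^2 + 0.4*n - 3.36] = 0.4 - 4.2*n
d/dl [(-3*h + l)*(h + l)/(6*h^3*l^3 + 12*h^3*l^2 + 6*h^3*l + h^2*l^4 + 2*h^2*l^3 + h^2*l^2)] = 2*(l*(-h + l)*(6*h*l^2 + 12*h*l + 6*h + l^3 + 2*l^2 + l) + (h + l)*(3*h - l)*(9*h*l^2 + 12*h*l + 3*h + 2*l^3 + 3*l^2 + l))/(h^2*l^2*(6*h*l^2 + 12*h*l + 6*h + l^3 + 2*l^2 + l)^2)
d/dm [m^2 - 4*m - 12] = 2*m - 4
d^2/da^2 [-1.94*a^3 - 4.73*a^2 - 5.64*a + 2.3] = -11.64*a - 9.46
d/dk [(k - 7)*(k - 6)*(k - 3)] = 3*k^2 - 32*k + 81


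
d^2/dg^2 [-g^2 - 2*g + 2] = -2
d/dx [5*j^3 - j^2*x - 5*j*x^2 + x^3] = -j^2 - 10*j*x + 3*x^2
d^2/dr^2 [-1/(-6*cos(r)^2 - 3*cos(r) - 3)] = (-16*sin(r)^4 + sin(r)^2 + 17*cos(r)/2 - 3*cos(3*r)/2 + 13)/(3*(-2*sin(r)^2 + cos(r) + 3)^3)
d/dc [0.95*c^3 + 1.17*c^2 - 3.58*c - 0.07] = 2.85*c^2 + 2.34*c - 3.58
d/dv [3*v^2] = 6*v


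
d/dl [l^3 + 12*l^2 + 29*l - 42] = 3*l^2 + 24*l + 29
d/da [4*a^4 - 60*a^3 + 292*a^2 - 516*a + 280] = 16*a^3 - 180*a^2 + 584*a - 516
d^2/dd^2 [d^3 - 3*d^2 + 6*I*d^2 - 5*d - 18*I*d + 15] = 6*d - 6 + 12*I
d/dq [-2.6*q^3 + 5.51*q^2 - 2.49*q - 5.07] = -7.8*q^2 + 11.02*q - 2.49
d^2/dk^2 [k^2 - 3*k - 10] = 2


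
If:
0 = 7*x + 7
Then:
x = -1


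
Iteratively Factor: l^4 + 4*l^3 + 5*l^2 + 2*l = (l + 1)*(l^3 + 3*l^2 + 2*l) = (l + 1)^2*(l^2 + 2*l) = l*(l + 1)^2*(l + 2)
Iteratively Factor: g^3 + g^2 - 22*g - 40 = (g - 5)*(g^2 + 6*g + 8) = (g - 5)*(g + 2)*(g + 4)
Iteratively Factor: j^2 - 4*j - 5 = (j - 5)*(j + 1)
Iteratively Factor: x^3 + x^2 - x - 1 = (x + 1)*(x^2 - 1) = (x - 1)*(x + 1)*(x + 1)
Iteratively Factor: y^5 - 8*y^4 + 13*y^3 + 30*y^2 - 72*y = (y - 3)*(y^4 - 5*y^3 - 2*y^2 + 24*y) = (y - 3)^2*(y^3 - 2*y^2 - 8*y) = (y - 3)^2*(y + 2)*(y^2 - 4*y) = y*(y - 3)^2*(y + 2)*(y - 4)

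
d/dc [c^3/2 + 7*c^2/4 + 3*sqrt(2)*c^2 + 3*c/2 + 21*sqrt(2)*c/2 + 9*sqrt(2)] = 3*c^2/2 + 7*c/2 + 6*sqrt(2)*c + 3/2 + 21*sqrt(2)/2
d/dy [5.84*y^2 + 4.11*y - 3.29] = 11.68*y + 4.11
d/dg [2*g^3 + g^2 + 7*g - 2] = 6*g^2 + 2*g + 7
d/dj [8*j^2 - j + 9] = 16*j - 1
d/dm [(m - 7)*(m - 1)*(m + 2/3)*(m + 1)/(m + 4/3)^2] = 3*(18*m^4 - 9*m^3 - 228*m^2 - 193*m - 8)/(27*m^3 + 108*m^2 + 144*m + 64)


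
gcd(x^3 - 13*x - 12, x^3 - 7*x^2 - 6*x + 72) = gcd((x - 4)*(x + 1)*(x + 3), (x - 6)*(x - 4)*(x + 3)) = x^2 - x - 12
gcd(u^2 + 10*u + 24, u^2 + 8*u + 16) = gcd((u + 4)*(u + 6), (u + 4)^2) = u + 4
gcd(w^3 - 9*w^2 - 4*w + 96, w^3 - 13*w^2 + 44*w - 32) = w^2 - 12*w + 32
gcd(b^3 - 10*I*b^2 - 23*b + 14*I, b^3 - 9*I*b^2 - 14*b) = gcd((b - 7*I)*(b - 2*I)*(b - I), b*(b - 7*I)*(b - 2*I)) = b^2 - 9*I*b - 14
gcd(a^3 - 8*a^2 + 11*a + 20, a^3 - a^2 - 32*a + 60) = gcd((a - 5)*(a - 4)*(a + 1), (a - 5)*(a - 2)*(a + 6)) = a - 5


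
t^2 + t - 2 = (t - 1)*(t + 2)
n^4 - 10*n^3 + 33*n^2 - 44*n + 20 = (n - 5)*(n - 2)^2*(n - 1)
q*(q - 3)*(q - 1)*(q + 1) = q^4 - 3*q^3 - q^2 + 3*q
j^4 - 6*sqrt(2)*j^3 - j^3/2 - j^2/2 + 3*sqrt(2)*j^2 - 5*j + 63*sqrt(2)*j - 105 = (j - 7/2)*(j + 3)*(j - 5*sqrt(2))*(j - sqrt(2))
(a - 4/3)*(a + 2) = a^2 + 2*a/3 - 8/3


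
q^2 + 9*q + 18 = (q + 3)*(q + 6)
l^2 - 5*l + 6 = (l - 3)*(l - 2)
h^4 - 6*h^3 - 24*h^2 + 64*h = h*(h - 8)*(h - 2)*(h + 4)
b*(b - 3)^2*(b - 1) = b^4 - 7*b^3 + 15*b^2 - 9*b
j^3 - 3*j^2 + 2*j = j*(j - 2)*(j - 1)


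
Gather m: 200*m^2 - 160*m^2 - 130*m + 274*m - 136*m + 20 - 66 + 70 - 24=40*m^2 + 8*m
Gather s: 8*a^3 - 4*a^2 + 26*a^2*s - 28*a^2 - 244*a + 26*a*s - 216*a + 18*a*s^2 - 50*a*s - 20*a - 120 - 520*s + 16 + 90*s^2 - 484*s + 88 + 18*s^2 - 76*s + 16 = 8*a^3 - 32*a^2 - 480*a + s^2*(18*a + 108) + s*(26*a^2 - 24*a - 1080)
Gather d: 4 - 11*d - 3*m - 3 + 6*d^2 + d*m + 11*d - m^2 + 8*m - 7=6*d^2 + d*m - m^2 + 5*m - 6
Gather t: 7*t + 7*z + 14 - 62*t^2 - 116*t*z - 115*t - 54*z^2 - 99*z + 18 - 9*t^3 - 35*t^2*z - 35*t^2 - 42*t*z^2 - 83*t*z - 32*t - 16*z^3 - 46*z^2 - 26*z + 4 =-9*t^3 + t^2*(-35*z - 97) + t*(-42*z^2 - 199*z - 140) - 16*z^3 - 100*z^2 - 118*z + 36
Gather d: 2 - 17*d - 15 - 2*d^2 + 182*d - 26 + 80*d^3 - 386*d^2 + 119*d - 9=80*d^3 - 388*d^2 + 284*d - 48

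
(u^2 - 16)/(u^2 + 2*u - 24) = (u + 4)/(u + 6)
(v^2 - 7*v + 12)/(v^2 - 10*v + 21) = (v - 4)/(v - 7)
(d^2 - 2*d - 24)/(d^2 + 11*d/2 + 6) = 2*(d - 6)/(2*d + 3)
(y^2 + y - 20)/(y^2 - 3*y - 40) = (y - 4)/(y - 8)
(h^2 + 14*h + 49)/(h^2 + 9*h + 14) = (h + 7)/(h + 2)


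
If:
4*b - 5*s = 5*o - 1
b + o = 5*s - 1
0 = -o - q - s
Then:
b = 10*s/3 - 2/3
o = 5*s/3 - 1/3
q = 1/3 - 8*s/3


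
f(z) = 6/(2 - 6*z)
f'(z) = 36/(2 - 6*z)^2 = 9/(3*z - 1)^2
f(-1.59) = 0.52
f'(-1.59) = 0.27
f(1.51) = -0.85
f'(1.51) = 0.72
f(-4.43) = 0.21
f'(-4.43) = 0.04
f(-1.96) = 0.44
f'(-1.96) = 0.19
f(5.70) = -0.19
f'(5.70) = 0.03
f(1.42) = -0.92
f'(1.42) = 0.85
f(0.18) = 6.52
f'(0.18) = 42.53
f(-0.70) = 0.97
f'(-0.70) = 0.94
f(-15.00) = 0.07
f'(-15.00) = 0.00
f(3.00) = -0.38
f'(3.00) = 0.14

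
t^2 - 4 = (t - 2)*(t + 2)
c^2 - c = c*(c - 1)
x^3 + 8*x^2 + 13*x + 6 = (x + 1)^2*(x + 6)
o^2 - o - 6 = (o - 3)*(o + 2)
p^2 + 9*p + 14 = (p + 2)*(p + 7)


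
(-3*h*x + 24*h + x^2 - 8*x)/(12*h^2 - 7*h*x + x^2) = (x - 8)/(-4*h + x)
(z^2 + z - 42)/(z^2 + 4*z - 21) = (z - 6)/(z - 3)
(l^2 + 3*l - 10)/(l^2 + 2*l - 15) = (l - 2)/(l - 3)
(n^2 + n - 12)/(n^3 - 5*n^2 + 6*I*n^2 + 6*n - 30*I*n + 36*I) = (n + 4)/(n^2 + n*(-2 + 6*I) - 12*I)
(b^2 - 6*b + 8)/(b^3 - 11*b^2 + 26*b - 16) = (b - 4)/(b^2 - 9*b + 8)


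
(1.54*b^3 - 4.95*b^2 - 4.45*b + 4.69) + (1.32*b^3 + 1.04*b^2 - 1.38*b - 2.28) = 2.86*b^3 - 3.91*b^2 - 5.83*b + 2.41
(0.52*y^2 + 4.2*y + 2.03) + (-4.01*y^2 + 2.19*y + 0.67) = -3.49*y^2 + 6.39*y + 2.7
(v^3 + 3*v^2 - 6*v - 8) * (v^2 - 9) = v^5 + 3*v^4 - 15*v^3 - 35*v^2 + 54*v + 72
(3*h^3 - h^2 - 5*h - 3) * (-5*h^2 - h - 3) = -15*h^5 + 2*h^4 + 17*h^3 + 23*h^2 + 18*h + 9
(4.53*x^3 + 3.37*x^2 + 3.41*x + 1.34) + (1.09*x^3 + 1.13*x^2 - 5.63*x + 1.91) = 5.62*x^3 + 4.5*x^2 - 2.22*x + 3.25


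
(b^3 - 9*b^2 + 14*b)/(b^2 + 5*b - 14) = b*(b - 7)/(b + 7)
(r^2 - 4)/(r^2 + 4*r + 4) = (r - 2)/(r + 2)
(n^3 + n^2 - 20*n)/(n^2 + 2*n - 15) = n*(n - 4)/(n - 3)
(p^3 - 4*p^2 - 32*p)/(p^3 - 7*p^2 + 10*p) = (p^2 - 4*p - 32)/(p^2 - 7*p + 10)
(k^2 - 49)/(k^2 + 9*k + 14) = (k - 7)/(k + 2)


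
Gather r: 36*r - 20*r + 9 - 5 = 16*r + 4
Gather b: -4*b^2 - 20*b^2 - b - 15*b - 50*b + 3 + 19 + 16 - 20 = -24*b^2 - 66*b + 18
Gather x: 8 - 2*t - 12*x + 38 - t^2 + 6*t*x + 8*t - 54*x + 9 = -t^2 + 6*t + x*(6*t - 66) + 55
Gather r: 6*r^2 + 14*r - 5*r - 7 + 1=6*r^2 + 9*r - 6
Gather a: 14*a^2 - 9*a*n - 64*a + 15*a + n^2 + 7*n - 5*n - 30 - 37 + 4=14*a^2 + a*(-9*n - 49) + n^2 + 2*n - 63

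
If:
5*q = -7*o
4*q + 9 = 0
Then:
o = 45/28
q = -9/4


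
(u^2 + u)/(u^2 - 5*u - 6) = u/(u - 6)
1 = 1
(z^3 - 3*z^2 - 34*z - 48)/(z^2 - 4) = (z^2 - 5*z - 24)/(z - 2)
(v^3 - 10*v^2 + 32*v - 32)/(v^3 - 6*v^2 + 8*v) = (v - 4)/v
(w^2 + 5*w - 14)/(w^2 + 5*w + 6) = (w^2 + 5*w - 14)/(w^2 + 5*w + 6)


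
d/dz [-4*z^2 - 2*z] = -8*z - 2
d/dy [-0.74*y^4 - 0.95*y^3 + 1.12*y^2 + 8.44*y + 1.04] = -2.96*y^3 - 2.85*y^2 + 2.24*y + 8.44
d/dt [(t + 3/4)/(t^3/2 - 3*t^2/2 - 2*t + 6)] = (-4*t^3 + 3*t^2/2 + 9*t + 30)/(t^6 - 6*t^5 + t^4 + 48*t^3 - 56*t^2 - 96*t + 144)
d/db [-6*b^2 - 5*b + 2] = -12*b - 5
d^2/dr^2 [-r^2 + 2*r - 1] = -2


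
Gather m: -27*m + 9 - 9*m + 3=12 - 36*m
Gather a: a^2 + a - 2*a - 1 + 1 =a^2 - a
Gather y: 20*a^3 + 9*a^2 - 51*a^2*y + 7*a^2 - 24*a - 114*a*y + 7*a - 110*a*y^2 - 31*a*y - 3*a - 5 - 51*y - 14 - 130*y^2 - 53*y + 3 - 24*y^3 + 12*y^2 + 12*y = 20*a^3 + 16*a^2 - 20*a - 24*y^3 + y^2*(-110*a - 118) + y*(-51*a^2 - 145*a - 92) - 16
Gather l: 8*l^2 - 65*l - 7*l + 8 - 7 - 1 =8*l^2 - 72*l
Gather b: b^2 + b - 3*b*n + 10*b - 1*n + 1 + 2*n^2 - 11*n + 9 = b^2 + b*(11 - 3*n) + 2*n^2 - 12*n + 10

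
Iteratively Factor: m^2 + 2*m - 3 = (m + 3)*(m - 1)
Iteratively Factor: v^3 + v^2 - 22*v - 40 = (v - 5)*(v^2 + 6*v + 8) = (v - 5)*(v + 2)*(v + 4)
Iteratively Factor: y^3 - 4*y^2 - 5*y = (y)*(y^2 - 4*y - 5) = y*(y + 1)*(y - 5)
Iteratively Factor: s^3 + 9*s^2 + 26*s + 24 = (s + 4)*(s^2 + 5*s + 6) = (s + 2)*(s + 4)*(s + 3)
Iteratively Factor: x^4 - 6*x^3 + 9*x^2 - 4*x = (x - 1)*(x^3 - 5*x^2 + 4*x) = x*(x - 1)*(x^2 - 5*x + 4) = x*(x - 4)*(x - 1)*(x - 1)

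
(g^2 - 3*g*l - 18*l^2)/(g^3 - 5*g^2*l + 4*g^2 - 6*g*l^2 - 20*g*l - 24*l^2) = (g + 3*l)/(g^2 + g*l + 4*g + 4*l)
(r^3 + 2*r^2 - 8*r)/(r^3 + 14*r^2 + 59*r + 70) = r*(r^2 + 2*r - 8)/(r^3 + 14*r^2 + 59*r + 70)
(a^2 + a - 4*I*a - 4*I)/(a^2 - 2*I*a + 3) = (a^2 + a - 4*I*a - 4*I)/(a^2 - 2*I*a + 3)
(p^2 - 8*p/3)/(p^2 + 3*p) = (p - 8/3)/(p + 3)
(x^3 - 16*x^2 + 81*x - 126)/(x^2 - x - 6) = (x^2 - 13*x + 42)/(x + 2)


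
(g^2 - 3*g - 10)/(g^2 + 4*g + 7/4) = 4*(g^2 - 3*g - 10)/(4*g^2 + 16*g + 7)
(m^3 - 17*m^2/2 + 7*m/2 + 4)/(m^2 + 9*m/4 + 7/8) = 4*(m^2 - 9*m + 8)/(4*m + 7)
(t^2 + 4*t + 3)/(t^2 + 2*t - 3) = (t + 1)/(t - 1)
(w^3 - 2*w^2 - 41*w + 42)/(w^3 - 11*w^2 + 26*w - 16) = (w^2 - w - 42)/(w^2 - 10*w + 16)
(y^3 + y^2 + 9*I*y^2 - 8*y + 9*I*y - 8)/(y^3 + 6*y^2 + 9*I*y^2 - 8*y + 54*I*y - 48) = (y + 1)/(y + 6)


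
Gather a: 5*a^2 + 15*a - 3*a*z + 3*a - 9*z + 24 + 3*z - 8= 5*a^2 + a*(18 - 3*z) - 6*z + 16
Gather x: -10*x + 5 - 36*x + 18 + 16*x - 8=15 - 30*x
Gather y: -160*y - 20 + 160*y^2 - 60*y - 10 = 160*y^2 - 220*y - 30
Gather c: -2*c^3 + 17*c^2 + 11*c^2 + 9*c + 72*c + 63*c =-2*c^3 + 28*c^2 + 144*c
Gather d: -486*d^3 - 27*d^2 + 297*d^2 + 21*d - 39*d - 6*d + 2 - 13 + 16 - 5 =-486*d^3 + 270*d^2 - 24*d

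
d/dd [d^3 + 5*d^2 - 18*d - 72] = 3*d^2 + 10*d - 18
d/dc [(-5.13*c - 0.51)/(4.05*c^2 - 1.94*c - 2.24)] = (20.7765*c^2 + 4.131*c + 10.5018)/(16.4025*c^4 - 15.714*c^3 - 14.3804*c^2 + 8.6912*c + 5.0176)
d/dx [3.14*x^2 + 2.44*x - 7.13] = 6.28*x + 2.44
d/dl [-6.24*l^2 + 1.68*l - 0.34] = 1.68 - 12.48*l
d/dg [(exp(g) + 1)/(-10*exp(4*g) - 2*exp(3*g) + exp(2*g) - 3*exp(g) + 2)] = ((exp(g) + 1)*(40*exp(3*g) + 6*exp(2*g) - 2*exp(g) + 3) - 10*exp(4*g) - 2*exp(3*g) + exp(2*g) - 3*exp(g) + 2)*exp(g)/(10*exp(4*g) + 2*exp(3*g) - exp(2*g) + 3*exp(g) - 2)^2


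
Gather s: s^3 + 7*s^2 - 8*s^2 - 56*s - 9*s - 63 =s^3 - s^2 - 65*s - 63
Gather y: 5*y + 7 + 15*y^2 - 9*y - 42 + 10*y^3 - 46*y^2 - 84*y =10*y^3 - 31*y^2 - 88*y - 35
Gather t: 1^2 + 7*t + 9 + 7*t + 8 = 14*t + 18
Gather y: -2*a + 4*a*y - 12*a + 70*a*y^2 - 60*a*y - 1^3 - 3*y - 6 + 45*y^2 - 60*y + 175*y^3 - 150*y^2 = -14*a + 175*y^3 + y^2*(70*a - 105) + y*(-56*a - 63) - 7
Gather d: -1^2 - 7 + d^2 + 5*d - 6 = d^2 + 5*d - 14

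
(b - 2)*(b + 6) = b^2 + 4*b - 12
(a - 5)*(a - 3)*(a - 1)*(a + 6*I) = a^4 - 9*a^3 + 6*I*a^3 + 23*a^2 - 54*I*a^2 - 15*a + 138*I*a - 90*I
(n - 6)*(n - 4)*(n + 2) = n^3 - 8*n^2 + 4*n + 48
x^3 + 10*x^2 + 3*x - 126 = (x - 3)*(x + 6)*(x + 7)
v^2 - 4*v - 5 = (v - 5)*(v + 1)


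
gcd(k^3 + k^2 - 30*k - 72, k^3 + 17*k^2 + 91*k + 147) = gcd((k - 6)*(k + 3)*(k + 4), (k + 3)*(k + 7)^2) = k + 3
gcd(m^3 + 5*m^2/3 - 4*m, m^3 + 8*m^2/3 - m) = m^2 + 3*m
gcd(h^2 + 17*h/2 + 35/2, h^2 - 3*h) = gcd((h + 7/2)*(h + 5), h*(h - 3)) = 1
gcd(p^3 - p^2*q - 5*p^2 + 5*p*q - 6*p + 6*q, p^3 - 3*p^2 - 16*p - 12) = p^2 - 5*p - 6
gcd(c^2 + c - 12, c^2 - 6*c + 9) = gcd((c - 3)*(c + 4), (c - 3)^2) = c - 3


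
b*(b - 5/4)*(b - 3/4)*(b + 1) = b^4 - b^3 - 17*b^2/16 + 15*b/16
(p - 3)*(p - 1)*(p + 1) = p^3 - 3*p^2 - p + 3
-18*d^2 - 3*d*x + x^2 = (-6*d + x)*(3*d + x)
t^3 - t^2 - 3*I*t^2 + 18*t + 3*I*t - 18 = (t - 1)*(t - 6*I)*(t + 3*I)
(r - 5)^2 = r^2 - 10*r + 25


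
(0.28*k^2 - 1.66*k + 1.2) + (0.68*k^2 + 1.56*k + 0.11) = 0.96*k^2 - 0.0999999999999999*k + 1.31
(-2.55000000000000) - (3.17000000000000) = -5.72000000000000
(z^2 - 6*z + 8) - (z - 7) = z^2 - 7*z + 15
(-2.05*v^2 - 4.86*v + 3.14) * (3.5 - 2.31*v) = 4.7355*v^3 + 4.0516*v^2 - 24.2634*v + 10.99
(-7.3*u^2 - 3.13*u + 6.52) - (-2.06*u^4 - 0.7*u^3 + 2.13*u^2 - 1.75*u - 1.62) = 2.06*u^4 + 0.7*u^3 - 9.43*u^2 - 1.38*u + 8.14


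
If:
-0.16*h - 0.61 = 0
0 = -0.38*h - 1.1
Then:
No Solution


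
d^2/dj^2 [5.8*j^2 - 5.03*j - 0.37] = 11.6000000000000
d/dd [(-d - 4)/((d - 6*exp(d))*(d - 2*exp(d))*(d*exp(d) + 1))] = ((d + 1)*(d + 4)*(d - 6*exp(d))*(d - 2*exp(d))*exp(d) - (d + 4)*(d - 6*exp(d))*(d*exp(d) + 1)*(2*exp(d) - 1) - (d + 4)*(d - 2*exp(d))*(d*exp(d) + 1)*(6*exp(d) - 1) - (d - 6*exp(d))*(d - 2*exp(d))*(d*exp(d) + 1))/((d - 6*exp(d))^2*(d - 2*exp(d))^2*(d*exp(d) + 1)^2)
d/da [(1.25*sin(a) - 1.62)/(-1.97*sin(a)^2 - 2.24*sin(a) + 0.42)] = (2.4625*sin(a)^2 - 6.3828*sin(a) - 3.1038)*cos(a)/(3.8809*sin(a)^4 + 8.8256*sin(a)^3 + 3.3628*sin(a)^2 - 1.8816*sin(a) + 0.1764)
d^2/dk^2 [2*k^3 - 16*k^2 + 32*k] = 12*k - 32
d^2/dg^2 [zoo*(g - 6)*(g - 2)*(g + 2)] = zoo*(g - 2)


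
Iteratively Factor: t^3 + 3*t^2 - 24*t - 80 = (t - 5)*(t^2 + 8*t + 16) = (t - 5)*(t + 4)*(t + 4)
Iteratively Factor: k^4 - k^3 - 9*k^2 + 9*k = (k + 3)*(k^3 - 4*k^2 + 3*k) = (k - 1)*(k + 3)*(k^2 - 3*k) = k*(k - 1)*(k + 3)*(k - 3)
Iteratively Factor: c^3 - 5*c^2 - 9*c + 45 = (c - 5)*(c^2 - 9) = (c - 5)*(c - 3)*(c + 3)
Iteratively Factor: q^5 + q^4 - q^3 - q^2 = (q)*(q^4 + q^3 - q^2 - q) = q*(q + 1)*(q^3 - q) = q*(q - 1)*(q + 1)*(q^2 + q) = q^2*(q - 1)*(q + 1)*(q + 1)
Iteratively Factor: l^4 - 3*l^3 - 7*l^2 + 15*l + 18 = (l + 1)*(l^3 - 4*l^2 - 3*l + 18) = (l - 3)*(l + 1)*(l^2 - l - 6) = (l - 3)*(l + 1)*(l + 2)*(l - 3)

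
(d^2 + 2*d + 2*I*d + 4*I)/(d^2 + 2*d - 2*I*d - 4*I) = (d + 2*I)/(d - 2*I)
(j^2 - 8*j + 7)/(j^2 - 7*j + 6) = (j - 7)/(j - 6)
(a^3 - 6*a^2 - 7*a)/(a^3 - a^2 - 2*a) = (a - 7)/(a - 2)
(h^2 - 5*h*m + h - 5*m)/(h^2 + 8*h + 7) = (h - 5*m)/(h + 7)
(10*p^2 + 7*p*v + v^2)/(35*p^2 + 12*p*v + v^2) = (2*p + v)/(7*p + v)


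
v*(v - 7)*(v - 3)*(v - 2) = v^4 - 12*v^3 + 41*v^2 - 42*v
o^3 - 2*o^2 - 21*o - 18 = (o - 6)*(o + 1)*(o + 3)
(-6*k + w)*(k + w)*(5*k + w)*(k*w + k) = -30*k^4*w - 30*k^4 - 31*k^3*w^2 - 31*k^3*w + k*w^4 + k*w^3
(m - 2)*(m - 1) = m^2 - 3*m + 2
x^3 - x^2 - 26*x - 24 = (x - 6)*(x + 1)*(x + 4)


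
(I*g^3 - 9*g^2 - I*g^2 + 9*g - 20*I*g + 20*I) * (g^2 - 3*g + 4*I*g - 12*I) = I*g^5 - 13*g^4 - 4*I*g^4 + 52*g^3 - 53*I*g^3 + 41*g^2 + 224*I*g^2 - 320*g - 168*I*g + 240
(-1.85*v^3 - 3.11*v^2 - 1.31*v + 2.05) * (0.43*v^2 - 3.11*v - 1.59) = -0.7955*v^5 + 4.4162*v^4 + 12.0503*v^3 + 9.9005*v^2 - 4.2926*v - 3.2595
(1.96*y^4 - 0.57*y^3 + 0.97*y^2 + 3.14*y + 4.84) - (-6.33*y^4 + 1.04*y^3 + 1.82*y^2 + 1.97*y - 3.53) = 8.29*y^4 - 1.61*y^3 - 0.85*y^2 + 1.17*y + 8.37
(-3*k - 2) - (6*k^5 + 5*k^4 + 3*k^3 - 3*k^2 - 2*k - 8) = -6*k^5 - 5*k^4 - 3*k^3 + 3*k^2 - k + 6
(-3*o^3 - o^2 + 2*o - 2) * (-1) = 3*o^3 + o^2 - 2*o + 2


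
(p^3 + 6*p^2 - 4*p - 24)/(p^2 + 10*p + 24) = (p^2 - 4)/(p + 4)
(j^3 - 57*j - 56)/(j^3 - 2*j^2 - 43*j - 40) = (j + 7)/(j + 5)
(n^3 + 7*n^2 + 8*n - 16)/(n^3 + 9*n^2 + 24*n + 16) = (n - 1)/(n + 1)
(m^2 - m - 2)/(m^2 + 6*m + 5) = (m - 2)/(m + 5)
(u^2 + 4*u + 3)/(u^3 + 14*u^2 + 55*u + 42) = (u + 3)/(u^2 + 13*u + 42)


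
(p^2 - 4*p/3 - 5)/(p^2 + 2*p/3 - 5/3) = (p - 3)/(p - 1)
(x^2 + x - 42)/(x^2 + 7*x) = (x - 6)/x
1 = 1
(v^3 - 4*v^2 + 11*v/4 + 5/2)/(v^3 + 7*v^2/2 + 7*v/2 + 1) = (v^2 - 9*v/2 + 5)/(v^2 + 3*v + 2)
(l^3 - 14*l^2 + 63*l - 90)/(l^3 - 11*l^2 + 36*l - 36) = (l - 5)/(l - 2)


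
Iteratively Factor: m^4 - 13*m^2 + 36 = (m + 3)*(m^3 - 3*m^2 - 4*m + 12) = (m + 2)*(m + 3)*(m^2 - 5*m + 6) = (m - 2)*(m + 2)*(m + 3)*(m - 3)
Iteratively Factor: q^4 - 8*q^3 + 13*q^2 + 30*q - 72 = (q - 4)*(q^3 - 4*q^2 - 3*q + 18) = (q - 4)*(q - 3)*(q^2 - q - 6) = (q - 4)*(q - 3)*(q + 2)*(q - 3)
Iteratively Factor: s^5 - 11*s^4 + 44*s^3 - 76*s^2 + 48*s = (s - 4)*(s^4 - 7*s^3 + 16*s^2 - 12*s) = (s - 4)*(s - 2)*(s^3 - 5*s^2 + 6*s) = s*(s - 4)*(s - 2)*(s^2 - 5*s + 6) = s*(s - 4)*(s - 2)^2*(s - 3)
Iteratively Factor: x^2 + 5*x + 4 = (x + 4)*(x + 1)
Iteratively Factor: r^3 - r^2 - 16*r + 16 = (r - 1)*(r^2 - 16) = (r - 4)*(r - 1)*(r + 4)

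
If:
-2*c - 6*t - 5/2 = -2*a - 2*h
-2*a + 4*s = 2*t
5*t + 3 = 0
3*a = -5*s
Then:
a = 3/11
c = h + 181/220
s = -9/55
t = -3/5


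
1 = 1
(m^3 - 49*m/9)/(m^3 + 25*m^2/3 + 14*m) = (m - 7/3)/(m + 6)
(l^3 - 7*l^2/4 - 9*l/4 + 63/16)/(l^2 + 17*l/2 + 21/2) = (8*l^2 - 26*l + 21)/(8*(l + 7))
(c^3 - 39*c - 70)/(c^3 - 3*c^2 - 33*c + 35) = (c + 2)/(c - 1)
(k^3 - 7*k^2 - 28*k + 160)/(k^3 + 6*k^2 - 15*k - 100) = (k - 8)/(k + 5)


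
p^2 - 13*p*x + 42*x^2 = (p - 7*x)*(p - 6*x)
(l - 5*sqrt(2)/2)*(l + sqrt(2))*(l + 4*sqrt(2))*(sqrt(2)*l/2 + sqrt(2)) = sqrt(2)*l^4/2 + sqrt(2)*l^3 + 5*l^3/2 - 17*sqrt(2)*l^2/2 + 5*l^2 - 17*sqrt(2)*l - 20*l - 40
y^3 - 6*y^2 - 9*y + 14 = (y - 7)*(y - 1)*(y + 2)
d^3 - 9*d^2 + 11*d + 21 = (d - 7)*(d - 3)*(d + 1)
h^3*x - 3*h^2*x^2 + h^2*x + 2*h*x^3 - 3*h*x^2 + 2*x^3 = (h - 2*x)*(h - x)*(h*x + x)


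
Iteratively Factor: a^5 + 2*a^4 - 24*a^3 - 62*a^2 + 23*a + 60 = (a + 3)*(a^4 - a^3 - 21*a^2 + a + 20) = (a + 1)*(a + 3)*(a^3 - 2*a^2 - 19*a + 20) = (a + 1)*(a + 3)*(a + 4)*(a^2 - 6*a + 5) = (a - 5)*(a + 1)*(a + 3)*(a + 4)*(a - 1)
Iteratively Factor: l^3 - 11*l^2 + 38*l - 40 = (l - 2)*(l^2 - 9*l + 20) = (l - 4)*(l - 2)*(l - 5)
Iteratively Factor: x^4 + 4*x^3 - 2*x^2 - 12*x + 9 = (x + 3)*(x^3 + x^2 - 5*x + 3) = (x + 3)^2*(x^2 - 2*x + 1) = (x - 1)*(x + 3)^2*(x - 1)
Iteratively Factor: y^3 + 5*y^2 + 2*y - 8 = (y + 4)*(y^2 + y - 2) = (y - 1)*(y + 4)*(y + 2)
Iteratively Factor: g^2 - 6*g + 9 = (g - 3)*(g - 3)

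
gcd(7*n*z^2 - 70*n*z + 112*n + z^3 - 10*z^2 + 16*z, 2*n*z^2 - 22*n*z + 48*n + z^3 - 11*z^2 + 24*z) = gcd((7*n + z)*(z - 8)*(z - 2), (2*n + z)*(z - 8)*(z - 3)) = z - 8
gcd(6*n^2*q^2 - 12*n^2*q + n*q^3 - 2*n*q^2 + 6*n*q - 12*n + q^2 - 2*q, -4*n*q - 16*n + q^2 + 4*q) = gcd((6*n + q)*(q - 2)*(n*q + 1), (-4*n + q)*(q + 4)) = 1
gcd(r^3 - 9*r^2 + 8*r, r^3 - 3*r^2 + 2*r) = r^2 - r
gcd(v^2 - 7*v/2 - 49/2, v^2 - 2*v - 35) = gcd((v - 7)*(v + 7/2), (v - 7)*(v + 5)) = v - 7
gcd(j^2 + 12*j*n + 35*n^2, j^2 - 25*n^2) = j + 5*n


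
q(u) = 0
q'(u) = 0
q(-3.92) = 0.00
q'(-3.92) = 0.00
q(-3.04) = 0.00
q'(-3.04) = 0.00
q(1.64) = 0.00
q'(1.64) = 0.00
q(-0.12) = 0.00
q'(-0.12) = 0.00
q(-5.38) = 0.00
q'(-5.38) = 0.00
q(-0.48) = 0.00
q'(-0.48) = 0.00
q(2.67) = 0.00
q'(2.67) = 0.00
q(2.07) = 0.00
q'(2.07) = 0.00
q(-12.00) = 0.00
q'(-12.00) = 0.00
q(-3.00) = 0.00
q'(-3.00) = 0.00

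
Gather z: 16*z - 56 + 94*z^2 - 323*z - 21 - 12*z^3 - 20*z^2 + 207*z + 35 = -12*z^3 + 74*z^2 - 100*z - 42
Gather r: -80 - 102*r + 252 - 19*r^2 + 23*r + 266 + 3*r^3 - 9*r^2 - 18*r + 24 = 3*r^3 - 28*r^2 - 97*r + 462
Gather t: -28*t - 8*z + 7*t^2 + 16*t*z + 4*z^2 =7*t^2 + t*(16*z - 28) + 4*z^2 - 8*z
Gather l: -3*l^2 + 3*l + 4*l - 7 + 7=-3*l^2 + 7*l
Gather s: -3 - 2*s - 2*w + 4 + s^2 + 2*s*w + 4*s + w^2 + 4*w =s^2 + s*(2*w + 2) + w^2 + 2*w + 1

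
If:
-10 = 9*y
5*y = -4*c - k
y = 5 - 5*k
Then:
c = 13/12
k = 11/9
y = -10/9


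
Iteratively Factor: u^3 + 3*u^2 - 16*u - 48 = (u - 4)*(u^2 + 7*u + 12) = (u - 4)*(u + 4)*(u + 3)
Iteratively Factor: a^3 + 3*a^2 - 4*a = (a - 1)*(a^2 + 4*a) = a*(a - 1)*(a + 4)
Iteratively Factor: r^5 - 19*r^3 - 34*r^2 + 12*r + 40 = (r - 1)*(r^4 + r^3 - 18*r^2 - 52*r - 40) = (r - 1)*(r + 2)*(r^3 - r^2 - 16*r - 20) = (r - 1)*(r + 2)^2*(r^2 - 3*r - 10) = (r - 5)*(r - 1)*(r + 2)^2*(r + 2)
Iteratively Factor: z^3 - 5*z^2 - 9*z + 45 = (z + 3)*(z^2 - 8*z + 15) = (z - 5)*(z + 3)*(z - 3)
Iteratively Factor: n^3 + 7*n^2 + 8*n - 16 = (n + 4)*(n^2 + 3*n - 4) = (n - 1)*(n + 4)*(n + 4)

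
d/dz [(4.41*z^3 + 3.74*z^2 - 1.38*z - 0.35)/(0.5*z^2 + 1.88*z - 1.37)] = (2.205*z^4 + 16.5816*z^3 - 10.4039*z^2 - 9.8976*z + 2.5486)/(0.25*z^4 + 1.88*z^3 + 2.1644*z^2 - 5.1512*z + 1.8769)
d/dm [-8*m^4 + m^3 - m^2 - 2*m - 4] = -32*m^3 + 3*m^2 - 2*m - 2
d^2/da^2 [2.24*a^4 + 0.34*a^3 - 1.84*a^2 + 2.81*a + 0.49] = 26.88*a^2 + 2.04*a - 3.68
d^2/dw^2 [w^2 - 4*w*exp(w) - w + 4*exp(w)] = -4*w*exp(w) - 4*exp(w) + 2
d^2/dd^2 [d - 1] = 0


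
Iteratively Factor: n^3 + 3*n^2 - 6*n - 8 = (n + 1)*(n^2 + 2*n - 8) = (n - 2)*(n + 1)*(n + 4)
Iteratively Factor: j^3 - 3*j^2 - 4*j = (j - 4)*(j^2 + j) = (j - 4)*(j + 1)*(j)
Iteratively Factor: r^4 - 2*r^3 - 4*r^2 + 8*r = (r - 2)*(r^3 - 4*r) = (r - 2)^2*(r^2 + 2*r) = r*(r - 2)^2*(r + 2)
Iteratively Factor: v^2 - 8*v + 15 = (v - 5)*(v - 3)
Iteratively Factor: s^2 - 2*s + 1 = (s - 1)*(s - 1)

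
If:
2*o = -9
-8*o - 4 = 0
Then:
No Solution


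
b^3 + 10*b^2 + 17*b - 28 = (b - 1)*(b + 4)*(b + 7)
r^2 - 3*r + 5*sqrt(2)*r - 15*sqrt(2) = (r - 3)*(r + 5*sqrt(2))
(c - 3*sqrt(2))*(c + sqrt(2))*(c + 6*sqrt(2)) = c^3 + 4*sqrt(2)*c^2 - 30*c - 36*sqrt(2)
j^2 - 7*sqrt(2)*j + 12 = (j - 6*sqrt(2))*(j - sqrt(2))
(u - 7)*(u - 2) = u^2 - 9*u + 14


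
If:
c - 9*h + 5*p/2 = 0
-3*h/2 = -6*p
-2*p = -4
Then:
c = 67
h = 8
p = 2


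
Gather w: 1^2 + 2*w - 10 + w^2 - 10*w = w^2 - 8*w - 9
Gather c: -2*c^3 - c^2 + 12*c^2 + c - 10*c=-2*c^3 + 11*c^2 - 9*c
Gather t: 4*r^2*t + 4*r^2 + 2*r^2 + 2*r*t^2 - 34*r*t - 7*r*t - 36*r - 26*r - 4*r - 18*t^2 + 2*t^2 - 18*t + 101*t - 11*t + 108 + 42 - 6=6*r^2 - 66*r + t^2*(2*r - 16) + t*(4*r^2 - 41*r + 72) + 144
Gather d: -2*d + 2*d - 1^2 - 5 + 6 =0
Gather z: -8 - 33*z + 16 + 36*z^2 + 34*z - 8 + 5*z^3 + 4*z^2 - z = 5*z^3 + 40*z^2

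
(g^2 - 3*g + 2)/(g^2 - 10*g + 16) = (g - 1)/(g - 8)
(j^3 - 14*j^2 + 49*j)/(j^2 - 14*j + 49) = j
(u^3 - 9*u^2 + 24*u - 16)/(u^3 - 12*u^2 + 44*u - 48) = (u^2 - 5*u + 4)/(u^2 - 8*u + 12)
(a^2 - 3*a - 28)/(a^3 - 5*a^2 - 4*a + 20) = (a^2 - 3*a - 28)/(a^3 - 5*a^2 - 4*a + 20)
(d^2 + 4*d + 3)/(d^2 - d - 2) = (d + 3)/(d - 2)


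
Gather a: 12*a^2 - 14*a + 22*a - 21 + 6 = 12*a^2 + 8*a - 15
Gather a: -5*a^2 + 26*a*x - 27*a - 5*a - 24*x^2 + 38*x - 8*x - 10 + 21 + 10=-5*a^2 + a*(26*x - 32) - 24*x^2 + 30*x + 21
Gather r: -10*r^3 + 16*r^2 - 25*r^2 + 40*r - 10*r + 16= -10*r^3 - 9*r^2 + 30*r + 16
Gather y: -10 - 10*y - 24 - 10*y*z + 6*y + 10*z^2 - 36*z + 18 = y*(-10*z - 4) + 10*z^2 - 36*z - 16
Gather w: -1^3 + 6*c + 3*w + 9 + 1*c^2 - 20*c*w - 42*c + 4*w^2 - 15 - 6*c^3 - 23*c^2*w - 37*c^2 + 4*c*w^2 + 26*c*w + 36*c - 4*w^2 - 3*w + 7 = -6*c^3 - 36*c^2 + 4*c*w^2 + w*(-23*c^2 + 6*c)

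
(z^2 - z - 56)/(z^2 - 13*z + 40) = (z + 7)/(z - 5)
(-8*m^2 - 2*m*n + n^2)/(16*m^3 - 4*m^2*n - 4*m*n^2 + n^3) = -1/(2*m - n)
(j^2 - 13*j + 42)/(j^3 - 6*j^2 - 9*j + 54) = (j - 7)/(j^2 - 9)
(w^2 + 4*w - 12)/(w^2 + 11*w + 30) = (w - 2)/(w + 5)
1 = 1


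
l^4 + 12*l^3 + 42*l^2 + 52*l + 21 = (l + 1)^2*(l + 3)*(l + 7)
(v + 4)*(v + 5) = v^2 + 9*v + 20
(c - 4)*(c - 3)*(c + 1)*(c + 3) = c^4 - 3*c^3 - 13*c^2 + 27*c + 36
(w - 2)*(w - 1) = w^2 - 3*w + 2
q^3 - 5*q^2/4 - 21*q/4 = q*(q - 3)*(q + 7/4)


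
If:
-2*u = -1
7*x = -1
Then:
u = 1/2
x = -1/7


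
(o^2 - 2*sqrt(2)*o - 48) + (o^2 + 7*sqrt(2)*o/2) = 2*o^2 + 3*sqrt(2)*o/2 - 48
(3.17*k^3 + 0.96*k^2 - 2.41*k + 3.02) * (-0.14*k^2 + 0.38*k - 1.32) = -0.4438*k^5 + 1.0702*k^4 - 3.4822*k^3 - 2.6058*k^2 + 4.3288*k - 3.9864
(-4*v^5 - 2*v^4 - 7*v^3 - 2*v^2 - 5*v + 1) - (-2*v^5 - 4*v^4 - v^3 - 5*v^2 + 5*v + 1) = -2*v^5 + 2*v^4 - 6*v^3 + 3*v^2 - 10*v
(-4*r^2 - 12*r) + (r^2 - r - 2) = -3*r^2 - 13*r - 2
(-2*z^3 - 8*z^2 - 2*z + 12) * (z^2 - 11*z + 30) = -2*z^5 + 14*z^4 + 26*z^3 - 206*z^2 - 192*z + 360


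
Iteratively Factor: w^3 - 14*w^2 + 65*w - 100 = (w - 5)*(w^2 - 9*w + 20) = (w - 5)^2*(w - 4)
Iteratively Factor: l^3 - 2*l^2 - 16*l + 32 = (l - 2)*(l^2 - 16) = (l - 2)*(l + 4)*(l - 4)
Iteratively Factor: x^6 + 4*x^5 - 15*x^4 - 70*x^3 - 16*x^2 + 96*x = (x - 1)*(x^5 + 5*x^4 - 10*x^3 - 80*x^2 - 96*x) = (x - 4)*(x - 1)*(x^4 + 9*x^3 + 26*x^2 + 24*x) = (x - 4)*(x - 1)*(x + 4)*(x^3 + 5*x^2 + 6*x) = x*(x - 4)*(x - 1)*(x + 4)*(x^2 + 5*x + 6) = x*(x - 4)*(x - 1)*(x + 3)*(x + 4)*(x + 2)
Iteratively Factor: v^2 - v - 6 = (v - 3)*(v + 2)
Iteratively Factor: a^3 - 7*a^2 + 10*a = (a - 5)*(a^2 - 2*a) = a*(a - 5)*(a - 2)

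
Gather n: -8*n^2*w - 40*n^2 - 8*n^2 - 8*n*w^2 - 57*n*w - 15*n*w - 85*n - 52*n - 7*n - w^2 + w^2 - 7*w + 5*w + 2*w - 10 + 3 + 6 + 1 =n^2*(-8*w - 48) + n*(-8*w^2 - 72*w - 144)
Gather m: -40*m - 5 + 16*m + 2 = -24*m - 3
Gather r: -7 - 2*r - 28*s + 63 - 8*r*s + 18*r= r*(16 - 8*s) - 28*s + 56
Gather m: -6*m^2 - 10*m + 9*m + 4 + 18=-6*m^2 - m + 22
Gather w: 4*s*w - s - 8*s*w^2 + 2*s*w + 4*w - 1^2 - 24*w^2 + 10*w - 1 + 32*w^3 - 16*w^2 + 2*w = -s + 32*w^3 + w^2*(-8*s - 40) + w*(6*s + 16) - 2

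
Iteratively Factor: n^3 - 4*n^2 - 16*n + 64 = (n - 4)*(n^2 - 16) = (n - 4)*(n + 4)*(n - 4)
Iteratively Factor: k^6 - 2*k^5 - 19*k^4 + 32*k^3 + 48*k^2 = (k + 1)*(k^5 - 3*k^4 - 16*k^3 + 48*k^2) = k*(k + 1)*(k^4 - 3*k^3 - 16*k^2 + 48*k) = k*(k - 4)*(k + 1)*(k^3 + k^2 - 12*k) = k*(k - 4)*(k - 3)*(k + 1)*(k^2 + 4*k) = k*(k - 4)*(k - 3)*(k + 1)*(k + 4)*(k)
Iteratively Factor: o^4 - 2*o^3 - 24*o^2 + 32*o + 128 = (o + 4)*(o^3 - 6*o^2 + 32) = (o + 2)*(o + 4)*(o^2 - 8*o + 16) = (o - 4)*(o + 2)*(o + 4)*(o - 4)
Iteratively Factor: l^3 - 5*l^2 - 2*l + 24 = (l - 4)*(l^2 - l - 6) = (l - 4)*(l - 3)*(l + 2)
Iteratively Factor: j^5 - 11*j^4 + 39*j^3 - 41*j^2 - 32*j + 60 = (j + 1)*(j^4 - 12*j^3 + 51*j^2 - 92*j + 60) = (j - 2)*(j + 1)*(j^3 - 10*j^2 + 31*j - 30) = (j - 5)*(j - 2)*(j + 1)*(j^2 - 5*j + 6) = (j - 5)*(j - 3)*(j - 2)*(j + 1)*(j - 2)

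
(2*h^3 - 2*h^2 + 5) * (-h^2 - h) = -2*h^5 + 2*h^3 - 5*h^2 - 5*h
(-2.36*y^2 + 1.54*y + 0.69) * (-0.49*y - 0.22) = 1.1564*y^3 - 0.2354*y^2 - 0.6769*y - 0.1518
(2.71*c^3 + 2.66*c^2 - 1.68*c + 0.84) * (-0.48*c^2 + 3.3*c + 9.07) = -1.3008*c^5 + 7.6662*c^4 + 34.1641*c^3 + 18.179*c^2 - 12.4656*c + 7.6188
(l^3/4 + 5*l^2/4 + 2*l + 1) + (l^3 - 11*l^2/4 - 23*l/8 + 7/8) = 5*l^3/4 - 3*l^2/2 - 7*l/8 + 15/8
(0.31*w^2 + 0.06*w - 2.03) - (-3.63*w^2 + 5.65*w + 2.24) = 3.94*w^2 - 5.59*w - 4.27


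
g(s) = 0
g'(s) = 0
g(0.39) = 0.00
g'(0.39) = 0.00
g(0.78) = 0.00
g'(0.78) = 0.00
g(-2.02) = 0.00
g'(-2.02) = 0.00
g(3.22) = 0.00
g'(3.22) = 0.00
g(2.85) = 0.00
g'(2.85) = 0.00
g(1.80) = 0.00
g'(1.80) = 0.00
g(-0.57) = 0.00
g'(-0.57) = 0.00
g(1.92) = 0.00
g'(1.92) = 0.00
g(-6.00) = 0.00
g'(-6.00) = 0.00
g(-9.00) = 0.00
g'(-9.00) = 0.00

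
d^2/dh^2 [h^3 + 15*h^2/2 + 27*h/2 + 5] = 6*h + 15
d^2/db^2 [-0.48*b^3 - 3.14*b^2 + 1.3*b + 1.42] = -2.88*b - 6.28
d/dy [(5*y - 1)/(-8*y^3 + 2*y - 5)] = (-40*y^3 + 10*y + 2*(5*y - 1)*(12*y^2 - 1) - 25)/(8*y^3 - 2*y + 5)^2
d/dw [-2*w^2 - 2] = -4*w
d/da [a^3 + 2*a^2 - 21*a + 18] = 3*a^2 + 4*a - 21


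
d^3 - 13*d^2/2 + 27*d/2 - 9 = (d - 3)*(d - 2)*(d - 3/2)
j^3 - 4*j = j*(j - 2)*(j + 2)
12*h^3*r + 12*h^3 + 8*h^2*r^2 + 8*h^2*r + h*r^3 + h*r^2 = (2*h + r)*(6*h + r)*(h*r + h)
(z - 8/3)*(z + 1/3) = z^2 - 7*z/3 - 8/9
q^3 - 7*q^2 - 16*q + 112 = (q - 7)*(q - 4)*(q + 4)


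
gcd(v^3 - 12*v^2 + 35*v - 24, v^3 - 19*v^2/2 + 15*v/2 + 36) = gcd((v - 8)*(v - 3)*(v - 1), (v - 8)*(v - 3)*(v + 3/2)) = v^2 - 11*v + 24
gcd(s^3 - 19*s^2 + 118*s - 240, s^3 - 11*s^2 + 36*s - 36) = s - 6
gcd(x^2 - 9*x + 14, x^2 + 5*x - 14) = x - 2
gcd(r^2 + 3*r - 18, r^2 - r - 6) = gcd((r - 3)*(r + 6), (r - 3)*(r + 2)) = r - 3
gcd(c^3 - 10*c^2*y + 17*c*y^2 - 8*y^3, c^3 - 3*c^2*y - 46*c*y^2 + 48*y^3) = c^2 - 9*c*y + 8*y^2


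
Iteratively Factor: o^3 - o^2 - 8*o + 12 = (o + 3)*(o^2 - 4*o + 4) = (o - 2)*(o + 3)*(o - 2)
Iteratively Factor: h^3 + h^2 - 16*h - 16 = (h + 1)*(h^2 - 16) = (h - 4)*(h + 1)*(h + 4)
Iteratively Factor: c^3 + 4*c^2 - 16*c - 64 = (c + 4)*(c^2 - 16) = (c - 4)*(c + 4)*(c + 4)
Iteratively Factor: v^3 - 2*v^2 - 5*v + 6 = (v - 3)*(v^2 + v - 2) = (v - 3)*(v + 2)*(v - 1)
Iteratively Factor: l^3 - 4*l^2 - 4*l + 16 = (l + 2)*(l^2 - 6*l + 8) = (l - 2)*(l + 2)*(l - 4)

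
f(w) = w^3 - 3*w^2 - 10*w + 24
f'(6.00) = 62.00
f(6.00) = 72.00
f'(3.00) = -1.00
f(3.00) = -6.00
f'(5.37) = 44.29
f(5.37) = 38.64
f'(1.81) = -11.03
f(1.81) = 2.00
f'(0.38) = -11.85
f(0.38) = 19.82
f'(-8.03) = 231.62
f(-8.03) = -606.92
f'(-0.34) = -7.61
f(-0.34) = 27.01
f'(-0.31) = -7.85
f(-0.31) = 26.78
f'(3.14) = 0.74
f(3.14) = -6.02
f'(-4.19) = 67.81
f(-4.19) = -60.33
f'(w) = 3*w^2 - 6*w - 10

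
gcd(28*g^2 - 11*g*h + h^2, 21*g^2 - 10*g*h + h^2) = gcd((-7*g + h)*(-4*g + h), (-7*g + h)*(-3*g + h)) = 7*g - h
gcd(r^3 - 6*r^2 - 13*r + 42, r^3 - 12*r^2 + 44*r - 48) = r - 2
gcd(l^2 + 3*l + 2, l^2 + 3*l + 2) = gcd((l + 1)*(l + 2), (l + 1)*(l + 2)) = l^2 + 3*l + 2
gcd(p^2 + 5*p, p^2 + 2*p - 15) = p + 5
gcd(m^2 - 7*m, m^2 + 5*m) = m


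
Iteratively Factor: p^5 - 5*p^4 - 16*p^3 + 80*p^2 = (p)*(p^4 - 5*p^3 - 16*p^2 + 80*p) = p^2*(p^3 - 5*p^2 - 16*p + 80) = p^2*(p - 4)*(p^2 - p - 20) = p^2*(p - 4)*(p + 4)*(p - 5)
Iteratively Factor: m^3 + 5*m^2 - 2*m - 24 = (m + 3)*(m^2 + 2*m - 8) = (m - 2)*(m + 3)*(m + 4)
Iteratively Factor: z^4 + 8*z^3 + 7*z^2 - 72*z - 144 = (z - 3)*(z^3 + 11*z^2 + 40*z + 48) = (z - 3)*(z + 4)*(z^2 + 7*z + 12) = (z - 3)*(z + 4)^2*(z + 3)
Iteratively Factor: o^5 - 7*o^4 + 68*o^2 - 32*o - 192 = (o - 4)*(o^4 - 3*o^3 - 12*o^2 + 20*o + 48) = (o - 4)^2*(o^3 + o^2 - 8*o - 12) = (o - 4)^2*(o + 2)*(o^2 - o - 6) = (o - 4)^2*(o + 2)^2*(o - 3)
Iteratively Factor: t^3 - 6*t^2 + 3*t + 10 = (t - 5)*(t^2 - t - 2) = (t - 5)*(t - 2)*(t + 1)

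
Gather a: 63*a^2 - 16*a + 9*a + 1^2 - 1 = 63*a^2 - 7*a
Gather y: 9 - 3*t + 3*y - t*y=-3*t + y*(3 - t) + 9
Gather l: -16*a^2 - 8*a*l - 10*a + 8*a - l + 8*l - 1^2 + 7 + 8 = -16*a^2 - 2*a + l*(7 - 8*a) + 14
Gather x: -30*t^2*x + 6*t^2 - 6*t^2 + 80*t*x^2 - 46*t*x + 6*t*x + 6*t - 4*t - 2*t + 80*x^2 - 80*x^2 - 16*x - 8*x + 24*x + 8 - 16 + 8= 80*t*x^2 + x*(-30*t^2 - 40*t)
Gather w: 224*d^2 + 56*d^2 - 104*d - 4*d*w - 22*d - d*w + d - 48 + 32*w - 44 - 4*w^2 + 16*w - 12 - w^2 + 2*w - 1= 280*d^2 - 125*d - 5*w^2 + w*(50 - 5*d) - 105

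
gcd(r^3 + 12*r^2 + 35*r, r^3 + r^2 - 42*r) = r^2 + 7*r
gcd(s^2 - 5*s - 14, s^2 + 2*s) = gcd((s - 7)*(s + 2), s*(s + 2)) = s + 2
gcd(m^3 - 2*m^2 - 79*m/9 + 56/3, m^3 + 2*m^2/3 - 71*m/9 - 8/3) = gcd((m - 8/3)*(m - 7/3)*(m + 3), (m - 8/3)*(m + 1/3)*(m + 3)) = m^2 + m/3 - 8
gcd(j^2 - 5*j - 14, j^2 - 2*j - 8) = j + 2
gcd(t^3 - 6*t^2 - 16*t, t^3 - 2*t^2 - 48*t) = t^2 - 8*t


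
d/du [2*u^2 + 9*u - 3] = 4*u + 9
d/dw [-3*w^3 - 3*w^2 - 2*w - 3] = -9*w^2 - 6*w - 2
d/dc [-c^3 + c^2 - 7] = c*(2 - 3*c)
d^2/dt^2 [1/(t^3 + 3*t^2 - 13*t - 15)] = 2*(-3*(t + 1)*(t^3 + 3*t^2 - 13*t - 15) + (3*t^2 + 6*t - 13)^2)/(t^3 + 3*t^2 - 13*t - 15)^3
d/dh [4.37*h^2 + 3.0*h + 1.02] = 8.74*h + 3.0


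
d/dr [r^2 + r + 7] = 2*r + 1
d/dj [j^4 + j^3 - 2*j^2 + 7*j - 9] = 4*j^3 + 3*j^2 - 4*j + 7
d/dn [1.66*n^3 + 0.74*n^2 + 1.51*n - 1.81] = 4.98*n^2 + 1.48*n + 1.51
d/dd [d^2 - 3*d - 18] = 2*d - 3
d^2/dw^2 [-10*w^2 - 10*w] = -20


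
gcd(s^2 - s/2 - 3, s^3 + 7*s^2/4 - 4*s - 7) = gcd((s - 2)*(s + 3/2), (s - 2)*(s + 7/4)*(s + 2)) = s - 2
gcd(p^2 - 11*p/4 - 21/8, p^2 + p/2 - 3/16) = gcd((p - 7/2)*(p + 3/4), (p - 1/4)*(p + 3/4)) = p + 3/4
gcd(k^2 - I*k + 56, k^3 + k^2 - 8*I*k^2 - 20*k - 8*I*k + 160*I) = k - 8*I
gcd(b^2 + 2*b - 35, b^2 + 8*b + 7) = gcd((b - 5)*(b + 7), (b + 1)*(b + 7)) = b + 7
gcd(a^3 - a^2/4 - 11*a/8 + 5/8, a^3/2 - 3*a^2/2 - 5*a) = 1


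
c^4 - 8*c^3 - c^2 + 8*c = c*(c - 8)*(c - 1)*(c + 1)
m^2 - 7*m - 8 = (m - 8)*(m + 1)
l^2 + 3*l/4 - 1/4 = (l - 1/4)*(l + 1)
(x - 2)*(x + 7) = x^2 + 5*x - 14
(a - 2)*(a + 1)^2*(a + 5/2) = a^4 + 5*a^3/2 - 3*a^2 - 19*a/2 - 5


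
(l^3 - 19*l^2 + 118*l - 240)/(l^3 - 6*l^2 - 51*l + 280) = (l - 6)/(l + 7)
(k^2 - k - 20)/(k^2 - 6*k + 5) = (k + 4)/(k - 1)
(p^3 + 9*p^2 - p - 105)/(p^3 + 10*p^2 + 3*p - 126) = (p + 5)/(p + 6)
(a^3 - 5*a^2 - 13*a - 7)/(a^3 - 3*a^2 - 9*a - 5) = (a - 7)/(a - 5)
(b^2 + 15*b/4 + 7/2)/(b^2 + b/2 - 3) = (4*b + 7)/(2*(2*b - 3))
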